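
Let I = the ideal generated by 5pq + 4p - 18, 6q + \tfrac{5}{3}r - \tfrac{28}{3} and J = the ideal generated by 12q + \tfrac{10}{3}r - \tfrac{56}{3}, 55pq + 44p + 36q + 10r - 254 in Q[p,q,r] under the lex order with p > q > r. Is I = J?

Yes, the ideals are equal.

Equality of ideals is decidable: compute both reduced Gröbner bases (unique for the ordering) and check whether they agree.
Buchberger on the first generating set:
f_1 = 5pq + 4p - 18, LT = pq.
f_2 = 6q + \tfrac{5}{3}r - \tfrac{28}{3}, LT = q.

S(f_1,f_2): lcm = pq. S = -\tfrac{5}{18}pr + \tfrac{106}{45}p - \tfrac{18}{5}.
  leading term pr: no divisor's leading term divides it; move -\tfrac{5}{18}pr to the remainder.
  leading term p: no divisor's leading term divides it; move \tfrac{106}{45}p to the remainder.
  leading term 1: no divisor's leading term divides it; move -\tfrac{18}{5} to the remainder.
  remainder -\tfrac{5}{18}pr + \tfrac{106}{45}p - \tfrac{18}{5} ≠ 0; add g_3 = -\tfrac{5}{18}pr + \tfrac{106}{45}p - \tfrac{18}{5} to the basis.

The other S-polynomials (S(f_1,g_3), S(f_2,g_3)) all reduce to 0 modulo the current basis, so we have a Gröbner basis.
Inter-reduce: drop elements whose leading term is divisible by another's, tail-reduce, and make monic.
Reduced Gröbner basis: {pr - \tfrac{212}{25}p + \tfrac{324}{25}, q + \tfrac{5}{18}r - \tfrac{14}{9}}.

Buchberger on the second generating set:
h_1 = 12q + \tfrac{10}{3}r - \tfrac{56}{3}, LT = q.
h_2 = 55pq + 44p + 36q + 10r - 254, LT = pq.

S(h_1,h_2): lcm = pq. S = \tfrac{5}{18}pr - \tfrac{106}{45}p - \tfrac{36}{55}q - \tfrac{2}{11}r + \tfrac{254}{55}.
  leading term pr: no divisor's leading term divides it; move \tfrac{5}{18}pr to the remainder.
  leading term p: no divisor's leading term divides it; move -\tfrac{106}{45}p to the remainder.
  leading term q: subtract (-\tfrac{3}{55})·h_1 from -\tfrac{36}{55}q - \tfrac{2}{11}r + \tfrac{254}{55} → \tfrac{18}{5}
  leading term 1: no divisor's leading term divides it; move \tfrac{18}{5} to the remainder.
  remainder \tfrac{5}{18}pr - \tfrac{106}{45}p + \tfrac{18}{5} ≠ 0; add k_3 = \tfrac{5}{18}pr - \tfrac{106}{45}p + \tfrac{18}{5} to the basis.

The other S-polynomials (S(h_1,k_3), S(h_2,k_3)) all reduce to 0 modulo the current basis, so we have a Gröbner basis.
Inter-reduce: drop elements whose leading term is divisible by another's, tail-reduce, and make monic.
Reduced Gröbner basis: {pr - \tfrac{212}{25}p + \tfrac{324}{25}, q + \tfrac{5}{18}r - \tfrac{14}{9}}.

The two bases agree; hence the ideals are identical.
The choice of monomial ordering does not affect the verdict — as long as both bases are computed under the same ordering, their equality decides ideal equality.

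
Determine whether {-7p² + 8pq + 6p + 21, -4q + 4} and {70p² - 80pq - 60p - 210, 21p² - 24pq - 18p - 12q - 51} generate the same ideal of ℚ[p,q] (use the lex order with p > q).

Since reduced Gröbner bases are canonical representatives of ideals under a given ordering, it suffices to compute and compare them.
Buchberger on the first generating set:
f_1 = -7p² + 8pq + 6p + 21, LT = p².
f_2 = -4q + 4, LT = q.

S(f_1,f_2): leading monomials are coprime, so the S-polynomial reduces to 0 (Buchberger's first criterion).
Every S-polynomial of the final basis reduces to 0, so we have a Gröbner basis.
Inter-reduce: drop elements whose leading term is divisible by another's, tail-reduce, and make monic.
Reduced Gröbner basis: {p² - 2p - 3, q - 1}.

Buchberger on the second generating set:
h_1 = 70p² - 80pq - 60p - 210, LT = p².
h_2 = 21p² - 24pq - 18p - 12q - 51, LT = p².

S(h_1,h_2): lcm = p². S = 4/7q - 4/7.
  leading term q: no divisor's leading term divides it; move 4/7q to the remainder.
  leading term 1: no divisor's leading term divides it; move -4/7 to the remainder.
  remainder 4/7q - 4/7 ≠ 0; add k_3 = 4/7q - 4/7 to the basis.

S(h_1,k_3): leading monomials are coprime, so the S-polynomial reduces to 0 (Buchberger's first criterion).
S(h_2,k_3): leading monomials are coprime, so the S-polynomial reduces to 0 (Buchberger's first criterion).
Every S-polynomial of the final basis reduces to 0, so we have a Gröbner basis.
Inter-reduce: drop elements whose leading term is divisible by another's, tail-reduce, and make monic.
Reduced Gröbner basis: {p² - 2p - 3, q - 1}.

Same reduced basis, so the two generating sets span the same ideal.

Yes, the ideals are equal.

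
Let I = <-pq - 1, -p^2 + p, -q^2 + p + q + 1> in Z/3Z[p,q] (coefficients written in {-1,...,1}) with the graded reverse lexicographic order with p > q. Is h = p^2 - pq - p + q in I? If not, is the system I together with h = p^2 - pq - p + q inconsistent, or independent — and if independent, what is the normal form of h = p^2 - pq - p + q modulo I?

First compute the reduced Gröbner basis of I by Buchberger's algorithm.
f_1 = -pq - 1, LT = pq.
f_2 = -p^2 + p, LT = p^2.
f_3 = -q^2 + p + q + 1, LT = q^2.

S(f_1,f_2): lcm = p^2q. S = pq + p.
  leading term pq: subtract (-1)·f_1 from pq + p → p - 1
  leading term p: no divisor's leading term divides it; move p to the remainder.
  leading term 1: no divisor's leading term divides it; move -1 to the remainder.
  remainder p - 1 ≠ 0; add k_4 = p - 1 to the basis.

S(f_1,f_3): lcm = pq^2. S = p^2 + pq + p + q.
  leading term p^2: subtract (-1)·f_2 from p^2 + pq + p + q → pq - p + q
  leading term pq: subtract (-1)·f_1 from pq - p + q → -p + q - 1
  leading term p: subtract (-1)·k_4 from -p + q - 1 → q + 1
  leading term q: no divisor's leading term divides it; move q to the remainder.
  leading term 1: no divisor's leading term divides it; move 1 to the remainder.
  remainder q + 1 ≠ 0; add k_5 = q + 1 to the basis.

S(f_2,f_3): leading monomials are coprime, so the S-polynomial reduces to 0 (Buchberger's first criterion).
S(f_1,k_4): lcm = pq. S = q + 1.
  leading term q: subtract (1)·k_5 from q + 1 → 0
  remainder 0.

S(f_2,k_4): lcm = p^2. S = 0.
  remainder 0.

S(f_3,k_4): leading monomials are coprime, so the S-polynomial reduces to 0 (Buchberger's first criterion).
S(f_1,k_5): lcm = pq. S = -p + 1.
  leading term p: subtract (-1)·k_4 from -p + 1 → 0
  remainder 0.

S(f_2,k_5): leading monomials are coprime, so the S-polynomial reduces to 0 (Buchberger's first criterion).
S(f_3,k_5): lcm = q^2. S = -p + q - 1.
  leading term p: subtract (-1)·k_4 from -p + q - 1 → q + 1
  leading term q: subtract (1)·k_5 from q + 1 → 0
  remainder 0.

S(k_4,k_5): leading monomials are coprime, so the S-polynomial reduces to 0 (Buchberger's first criterion).
Every S-polynomial of the final basis reduces to 0, so we have a Gröbner basis.
Inter-reduce: drop elements whose leading term is divisible by another's, tail-reduce, and make monic.
Reduced Gröbner basis: {p - 1, q + 1}.
Label its elements g_1 = p - 1, g_2 = q + 1.

Reduce h = p^2 - pq - p + q modulo G:
  leading term p^2: subtract (p)·g_1 from p^2 - pq - p + q → -pq + q
  leading term pq: subtract (-q)·g_1 from -pq + q → 0
  normal form = 0.
Since the normal form is 0, h ∈ I.

p^2 - pq - p + q lies in I (it reduces to 0).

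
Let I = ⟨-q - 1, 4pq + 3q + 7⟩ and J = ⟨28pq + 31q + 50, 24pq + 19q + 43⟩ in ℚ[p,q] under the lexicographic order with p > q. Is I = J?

No, the ideals differ.

Two ideals are equal iff their reduced Gröbner bases coincide (the reduced basis is unique for a fixed ordering).
Buchberger on the first generating set:
f_1 = -q - 1, LT = q.
f_2 = 4pq + 3q + 7, LT = pq.

S(f_1,f_2): lcm = pq. S = p - ¾q - 7/4.
  reduce S modulo (f_1, f_2):
  remainder p - 1 ≠ 0; add g_3 = p - 1 to the basis.

The other S-polynomials (S(f_1,g_3), S(f_2,g_3)) all reduce to 0 modulo the current basis, so we have a Gröbner basis.
Inter-reduce: drop elements whose leading term is divisible by another's, tail-reduce, and make monic.
Reduced Gröbner basis: {p - 1, q + 1}.

Buchberger on the second generating set:
h_1 = 28pq + 31q + 50, LT = pq.
h_2 = 24pq + 19q + 43, LT = pq.

S(h_1,h_2): lcm = pq. S = 53/168q - 1/168.
  reduce S modulo (h_1, h_2):
  remainder 53/168q - 1/168 ≠ 0; add k_3 = 53/168q - 1/168 to the basis.

S(h_1,k_3): lcm = pq. S = 1/53p + 31/28q + 25/14.
  reduce S modulo (h_1, h_2, k_3):
  remainder 1/53p + 383/212 ≠ 0; add k_4 = 1/53p + 383/212 to the basis.

The other S-polynomials (S(h_2,k_3), S(h_1,k_4), S(h_2,k_4), S(k_3,k_4)) all reduce to 0 modulo the current basis, so we have a Gröbner basis.
Inter-reduce: drop elements whose leading term is divisible by another's, tail-reduce, and make monic.
Reduced Gröbner basis: {p + 383/4, q - 1/53}.

Since the reduced bases disagree, the two ideals are not the same.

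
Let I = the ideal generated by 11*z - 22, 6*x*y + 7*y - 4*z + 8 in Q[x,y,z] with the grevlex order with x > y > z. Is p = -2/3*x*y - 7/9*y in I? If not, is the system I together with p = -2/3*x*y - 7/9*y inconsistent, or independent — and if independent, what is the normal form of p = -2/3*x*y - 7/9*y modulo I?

First compute the reduced Gröbner basis of I by Buchberger's algorithm.
f_1 = 11*z - 22, LT = z.
f_2 = 6*x*y + 7*y - 4*z + 8, LT = x*y.

The S-polynomials (S(f_1,f_2)) all reduce to 0 modulo the current basis, so we have a Gröbner basis.
Inter-reduce: drop elements whose leading term is divisible by another's, tail-reduce, and make monic.
Reduced Gröbner basis: {x*y + 7/6*y, z - 2}.
Label its elements g_1 = x*y + 7/6*y, g_2 = z - 2.

Reduce p = -2/3*x*y - 7/9*y modulo G:
  leading term x*y: subtract (-2/3)·g_1 from -2/3*x*y - 7/9*y → 0
  normal form = 0.
Since the normal form is 0, p ∈ I.

The remainder on division by a Gröbner basis is unique — it is the normal form.

-2/3*x*y - 7/9*y lies in I (it reduces to 0).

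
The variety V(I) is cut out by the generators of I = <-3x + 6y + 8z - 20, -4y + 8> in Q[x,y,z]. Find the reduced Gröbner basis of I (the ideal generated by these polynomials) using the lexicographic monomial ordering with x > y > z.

The reduced Gröbner basis is the canonical form of the ideal for this ordering.

f_1 = -3x + 6y + 8z - 20, LT = x.
f_2 = -4y + 8, LT = y.

The S-polynomials (S(f_1,f_2)) all reduce to 0 modulo the current basis, so we have a Gröbner basis.

G = {x - \tfrac{8}{3}z + \tfrac{8}{3}, y - 2}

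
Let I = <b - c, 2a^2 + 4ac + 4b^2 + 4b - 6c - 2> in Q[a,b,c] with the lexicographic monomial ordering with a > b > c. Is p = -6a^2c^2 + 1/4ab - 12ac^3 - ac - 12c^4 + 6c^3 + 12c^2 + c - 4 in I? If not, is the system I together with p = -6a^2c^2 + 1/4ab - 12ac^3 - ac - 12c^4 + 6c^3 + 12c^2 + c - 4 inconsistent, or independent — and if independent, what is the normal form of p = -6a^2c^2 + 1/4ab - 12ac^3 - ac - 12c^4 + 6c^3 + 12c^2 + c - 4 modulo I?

First compute the reduced Gröbner basis of I by Buchberger's algorithm.
f_1 = b - c, LT = b.
f_2 = 2a^2 + 4ac + 4b^2 + 4b - 6c - 2, LT = a^2.

The S-polynomials (S(f_1,f_2)) all reduce to 0 modulo the current basis, so we have a Gröbner basis.
Inter-reduce: drop elements whose leading term is divisible by another's, tail-reduce, and make monic.
Reduced Gröbner basis: {a^2 + 2ac + 2c^2 - c - 1, b - c}.
Label its elements g_1 = a^2 + 2ac + 2c^2 - c - 1, g_2 = b - c.

Reduce p = -6a^2c^2 + 1/4ab - 12ac^3 - ac - 12c^4 + 6c^3 + 12c^2 + c - 4 modulo G:
  leading term a^2c^2: subtract (-6c^2)·g_1 from -6a^2c^2 + 1/4ab - 12ac^3 - ac - 12c^4 + 6c^3 + 12c^2 + c - 4 → 1/4ab - ac + 6c^2 + c - 4
  leading term ab: subtract (1/4a)·g_2 from 1/4ab - ac + 6c^2 + c - 4 → -3/4ac + 6c^2 + c - 4
  leading term ac: no divisor's leading term divides it; move -3/4ac to the remainder.
  leading term c^2: no divisor's leading term divides it; move 6c^2 to the remainder.
  leading term c: no divisor's leading term divides it; move c to the remainder.
  leading term 1: no divisor's leading term divides it; move -4 to the remainder.
  normal form = -3/4ac + 6c^2 + c - 4.
The normal form is nonzero, so p ∉ I. Since p minus its normal form lies in I, I + (p) = I + (r) where r = -3/4ac + 6c^2 + c - 4; decide whether this ideal is the whole ring.
Run Buchberger on G together with r (pairs among the g_i already reduce to 0 since G is a Gröbner basis):
g_1 = a^2 + 2ac + 2c^2 - c - 1, LT = a^2.
g_2 = b - c, LT = b.
r = -3/4ac + 6c^2 + c - 4, LT = ac.

S(g_1,r): lcm = a^2c. S = 10ac^2 + 4/3ac - 16/3a + 2c^3 - c^2 - c.
  reduce S modulo (g_1, g_2, r):
  remainder -16/3a + 82c^3 + 23c^2 - 473/9c - 64/9 ≠ 0; add m_4 = -16/3a + 82c^3 + 23c^2 - 473/9c - 64/9 to the basis.

S(g_1,m_4): lcm = a^2. S = 123/8ac^3 + 69/16ac^2 - 377/48ac - 4/3a + 2c^2 - c - 1.
  reduce S modulo (g_1, g_2, r, m_4):
  remainder 123c^4 + 69/2c^3 - 857/6c^2 - 64/3c + 128/3 ≠ 0; add m_5 = 123c^4 + 69/2c^3 - 857/6c^2 - 64/3c + 128/3 to the basis.

The other S-polynomials (S(g_1,g_2), S(g_2,r), S(g_2,m_4), S(r,m_4), S(g_1,m_5), S(g_2,m_5), S(r,m_5), S(m_4,m_5)) all reduce to 0 modulo the current basis, so we have a Gröbner basis.
Inter-reduce: drop elements whose leading term is divisible by another's, tail-reduce, and make monic.
Reduced Gröbner basis: {a - 123/8c^3 - 69/16c^2 + 473/48c + 4/3, b - c, c^4 + 23/82c^3 - 857/738c^2 - 64/369c + 128/369}.
The reduced Gröbner basis of I + (p) is {a - 123/8c^3 - 69/16c^2 + 473/48c + 4/3, b - c, c^4 + 23/82c^3 - 857/738c^2 - 64/369c + 128/369} ≠ {1}, a proper ideal, so the enlarged system stays consistent: p is independent of I, with normal form -3/4ac + 6c^2 + c - 4.

Ideal membership is decidable via reduction modulo a Gröbner basis.

-6a^2c^2 + 1/4ab - 12ac^3 - ac - 12c^4 + 6c^3 + 12c^2 + c - 4 is independent of I; its normal form modulo I is -3/4ac + 6c^2 + c - 4.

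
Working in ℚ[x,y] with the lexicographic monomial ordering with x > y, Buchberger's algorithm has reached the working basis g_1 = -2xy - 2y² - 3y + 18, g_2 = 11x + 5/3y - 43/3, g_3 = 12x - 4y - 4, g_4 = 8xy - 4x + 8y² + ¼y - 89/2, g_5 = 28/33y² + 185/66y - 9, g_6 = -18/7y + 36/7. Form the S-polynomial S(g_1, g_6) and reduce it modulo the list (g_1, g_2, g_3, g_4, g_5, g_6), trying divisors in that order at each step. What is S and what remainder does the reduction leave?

lcm(LM(g_1), LM(g_6)) = xy.
S = (lcm/LT(g_1))·g_1 − (lcm/LT(g_6))·g_6 = 2x + y² + 3/2y - 9.
Reduce S modulo (g_1, g_2, g_3, g_4, g_5, g_6) in that order:
  leading term x: subtract (2/11)·g_2 from 2x + y² + 3/2y - 9 → y² + 79/66y - 211/33
  leading term y²: subtract (33/28)·g_5 from y² + 79/66y - 211/33 → -3893/1848y + 3893/924
  leading term y: subtract (3893/4752)·g_6 from -3893/1848y + 3893/924 → 0
The remainder is 0, so this S-polynomial contributes no new basis element.

S(g_1, g_6) = 2x + y² + 3/2y - 9; remainder on division = 0.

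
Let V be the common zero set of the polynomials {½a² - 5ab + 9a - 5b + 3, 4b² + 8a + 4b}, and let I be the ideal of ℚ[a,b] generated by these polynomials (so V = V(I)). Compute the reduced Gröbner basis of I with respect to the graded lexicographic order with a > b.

G = {a² - 10ab + 18a - 10b + 6, b² + 2a + b}

f_1 = ½a² - 5ab + 9a - 5b + 3, LT = a².
f_2 = 4b² + 8a + 4b, LT = b².

The S-polynomials (S(f_1,f_2)) all reduce to 0 modulo the current basis, so we have a Gröbner basis.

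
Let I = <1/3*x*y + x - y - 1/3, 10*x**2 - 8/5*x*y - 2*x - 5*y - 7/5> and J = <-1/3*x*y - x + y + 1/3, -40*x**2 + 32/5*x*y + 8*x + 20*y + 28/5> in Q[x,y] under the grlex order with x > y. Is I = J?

Yes, the ideals are equal.

Since reduced Gröbner bases are canonical representatives of ideals under a given ordering, it suffices to compute and compare them.
Buchberger on the first generating set:
f_1 = 1/3*x*y + x - y - 1/3, LT = x*y.
f_2 = 10*x**2 - 8/5*x*y - 2*x - 5*y - 7/5, LT = x**2.

S(f_1,f_2): lcm = x**2*y. S = 4/25*x*y**2 + 3*x**2 - 14/5*x*y + 1/2*y**2 - x + 7/50*y.
  leading term x*y**2: subtract (12/25*y)·f_1 from 4/25*x*y**2 + 3*x**2 - 14/5*x*y + 1/2*y**2 - x + 7/50*y → 3*x**2 - 82/25*x*y + 49/50*y**2 - x + 3/10*y
  leading term x**2: subtract (3/10)·f_2 from 3*x**2 - 82/25*x*y + 49/50*y**2 - x + 3/10*y → -14/5*x*y + 49/50*y**2 - 2/5*x + 9/5*y + 21/50
  leading term x*y: subtract (-42/5)·f_1 from -14/5*x*y + 49/50*y**2 - 2/5*x + 9/5*y + 21/50 → 49/50*y**2 + 8*x - 33/5*y - 119/50
  leading term y**2: no divisor's leading term divides it; move 49/50*y**2 to the remainder.
  leading term x: no divisor's leading term divides it; move 8*x to the remainder.
  leading term y: no divisor's leading term divides it; move -33/5*y to the remainder.
  leading term 1: no divisor's leading term divides it; move -119/50 to the remainder.
  remainder 49/50*y**2 + 8*x - 33/5*y - 119/50 ≠ 0; add g_3 = 49/50*y**2 + 8*x - 33/5*y - 119/50 to the basis.

The other S-polynomials (S(f_1,g_3), S(f_2,g_3)) all reduce to 0 modulo the current basis, so we have a Gröbner basis.
Inter-reduce: drop elements whose leading term is divisible by another's, tail-reduce, and make monic.
Reduced Gröbner basis: {x**2 + 7/25*x - 49/50*y - 3/10, x*y + 3*x - 3*y - 1, y**2 + 400/49*x - 330/49*y - 17/7}.

Buchberger on the second generating set:
h_1 = -1/3*x*y - x + y + 1/3, LT = x*y.
h_2 = -40*x**2 + 32/5*x*y + 8*x + 20*y + 28/5, LT = x**2.

S(h_1,h_2): lcm = x**2*y. S = 4/25*x*y**2 + 3*x**2 - 14/5*x*y + 1/2*y**2 - x + 7/50*y.
  leading term x*y**2: subtract (-12/25*y)·h_1 from 4/25*x*y**2 + 3*x**2 - 14/5*x*y + 1/2*y**2 - x + 7/50*y → 3*x**2 - 82/25*x*y + 49/50*y**2 - x + 3/10*y
  leading term x**2: subtract (-3/40)·h_2 from 3*x**2 - 82/25*x*y + 49/50*y**2 - x + 3/10*y → -14/5*x*y + 49/50*y**2 - 2/5*x + 9/5*y + 21/50
  leading term x*y: subtract (42/5)·h_1 from -14/5*x*y + 49/50*y**2 - 2/5*x + 9/5*y + 21/50 → 49/50*y**2 + 8*x - 33/5*y - 119/50
  leading term y**2: no divisor's leading term divides it; move 49/50*y**2 to the remainder.
  leading term x: no divisor's leading term divides it; move 8*x to the remainder.
  leading term y: no divisor's leading term divides it; move -33/5*y to the remainder.
  leading term 1: no divisor's leading term divides it; move -119/50 to the remainder.
  remainder 49/50*y**2 + 8*x - 33/5*y - 119/50 ≠ 0; add k_3 = 49/50*y**2 + 8*x - 33/5*y - 119/50 to the basis.

The other S-polynomials (S(h_1,k_3), S(h_2,k_3)) all reduce to 0 modulo the current basis, so we have a Gröbner basis.
Inter-reduce: drop elements whose leading term is divisible by another's, tail-reduce, and make monic.
Reduced Gröbner basis: {x**2 + 7/25*x - 49/50*y - 3/10, x*y + 3*x - 3*y - 1, y**2 + 400/49*x - 330/49*y - 17/7}.

These coincide, so the ideals are equal.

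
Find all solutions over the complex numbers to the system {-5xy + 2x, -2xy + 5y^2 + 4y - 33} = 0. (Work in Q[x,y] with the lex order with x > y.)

Compute a lex Gröbner basis by Buchberger's algorithm.
f_1 = -5xy + 2x, LT = xy.
f_2 = -2xy + 5y^2 + 4y - 33, LT = xy.

S(f_1,f_2): lcm = xy. S = -2/5x + 5/2y^2 + 2y - 33/2.
  reduce S modulo (f_1, f_2):
  remainder -2/5x + 5/2y^2 + 2y - 33/2 ≠ 0; add h_3 = -2/5x + 5/2y^2 + 2y - 33/2 to the basis.

S(f_1,h_3): lcm = xy. S = -2/5x + 25/4y^3 + 5y^2 - 165/4y.
  reduce S modulo (f_1, f_2, h_3):
  remainder 25/4y^3 + 5/2y^2 - 173/4y + 33/2 ≠ 0; add h_4 = 25/4y^3 + 5/2y^2 - 173/4y + 33/2 to the basis.

The other S-polynomials (S(f_2,h_3), S(f_1,h_4), S(f_2,h_4), S(h_3,h_4)) all reduce to 0 modulo the current basis, so we have a Gröbner basis.
Inter-reduce: drop elements whose leading term is divisible by another's, tail-reduce, and make monic.
Reduced Gröbner basis: {x - 25/4y^2 - 5y + 165/4, y^3 + 2/5y^2 - 173/25y + 66/25}.

Elimination: the polynomial y^3 + 2/5y^2 - 173/25y + 66/25 lies in the elimination ideal for y, so y ∈ {-3, 2/5, 11/5}. For each such y, the remaining basis elements (now univariate) give the rest of the solution.
  y = -3: the earlier basis element becomes x = 0, giving x = 0 — point (0, -3).
  y = 2/5: the earlier basis element becomes x + 153/4 = 0, giving x = -153/4 — point (-153/4, 2/5).
  y = 11/5: the earlier basis element becomes x = 0, giving x = 0 — point (0, 11/5).

{(0, -3), (-153/4, 2/5), (0, 11/5)}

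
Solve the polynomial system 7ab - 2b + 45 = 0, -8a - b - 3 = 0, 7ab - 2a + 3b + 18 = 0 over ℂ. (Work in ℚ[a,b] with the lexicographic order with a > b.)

Compute a lex Gröbner basis by Buchberger's algorithm.
f_1 = 7ab - 2b + 45, LT = ab.
f_2 = -8a - b - 3, LT = a.
f_3 = 7ab - 2a + 3b + 18, LT = ab.

S(f_1,f_2): lcm = ab. S = -⅛b² - 37/56b + 45/7.
  leading term b²: no divisor's leading term divides it; move -⅛b² to the remainder.
  leading term b: no divisor's leading term divides it; move -37/56b to the remainder.
  leading term 1: no divisor's leading term divides it; move 45/7 to the remainder.
  remainder -⅛b² - 37/56b + 45/7 ≠ 0; add h_4 = -⅛b² - 37/56b + 45/7 to the basis.

S(f_1,f_3): lcm = ab. S = 2/7a - 5/7b + 27/7.
  leading term a: subtract (-1/28)·f_2 from 2/7a - 5/7b + 27/7 → -¾b + 15/4
  leading term b: no divisor's leading term divides it; move -¾b to the remainder.
  leading term 1: no divisor's leading term divides it; move 15/4 to the remainder.
  remainder -¾b + 15/4 ≠ 0; add h_5 = -¾b + 15/4 to the basis.

The other S-polynomials (S(f_2,f_3), S(f_1,h_4), S(f_2,h_4), S(f_3,h_4), S(f_1,h_5), S(f_2,h_5), S(f_3,h_5), S(h_4,h_5)) all reduce to 0 modulo the current basis, so we have a Gröbner basis.
Inter-reduce: drop elements whose leading term is divisible by another's, tail-reduce, and make monic.
Reduced Gröbner basis: {a + 1, b - 5}.

Since the basis is lex-ordered, b - 5 is univariate in b. Its roots are {5}. Back-substituting each root into the other basis elements fixes the other coordinates.
  b = 5: the earlier basis element becomes a + 1 = 0, giving a = -1 — point (-1, 5).
Substituting each solution back into the original system confirms all equations vanish.

{(-1, 5)}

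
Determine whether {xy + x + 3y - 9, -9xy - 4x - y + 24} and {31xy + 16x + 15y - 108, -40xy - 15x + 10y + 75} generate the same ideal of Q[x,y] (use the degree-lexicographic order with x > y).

Yes, the ideals are equal.

For a fixed monomial order, each ideal has a unique reduced Gröbner basis; comparing bases decides equality.
Buchberger on the first generating set:
f_1 = xy + x + 3y - 9, LT = xy.
f_2 = -9xy - 4x - y + 24, LT = xy.

S(f_1,f_2): lcm = xy. S = 5/9x + 26/9y - 19/3.
  leading term x: no divisor's leading term divides it; move 5/9x to the remainder.
  leading term y: no divisor's leading term divides it; move 26/9y to the remainder.
  leading term 1: no divisor's leading term divides it; move -19/3 to the remainder.
  remainder 5/9x + 26/9y - 19/3 ≠ 0; add g_3 = 5/9x + 26/9y - 19/3 to the basis.

S(f_1,g_3): lcm = xy. S = -26/5y^2 + x + 72/5y - 9.
  leading term y^2: no divisor's leading term divides it; move -26/5y^2 to the remainder.
  leading term x: subtract (9/5)·g_3 from x + 72/5y - 9 → 46/5y + 12/5
  leading term y: no divisor's leading term divides it; move 46/5y to the remainder.
  leading term 1: no divisor's leading term divides it; move 12/5 to the remainder.
  remainder -26/5y^2 + 46/5y + 12/5 ≠ 0; add g_4 = -26/5y^2 + 46/5y + 12/5 to the basis.

The other S-polynomials (S(f_2,g_3), S(f_1,g_4), S(f_2,g_4), S(g_3,g_4)) all reduce to 0 modulo the current basis, so we have a Gröbner basis.
Inter-reduce: drop elements whose leading term is divisible by another's, tail-reduce, and make monic.
Reduced Gröbner basis: {y^2 - 23/13y - 6/13, x + 26/5y - 57/5}.

Buchberger on the second generating set:
h_1 = 31xy + 16x + 15y - 108, LT = xy.
h_2 = -40xy - 15x + 10y + 75, LT = xy.

S(h_1,h_2): lcm = xy. S = 35/248x + 91/124y - 399/248.
  leading term x: no divisor's leading term divides it; move 35/248x to the remainder.
  leading term y: no divisor's leading term divides it; move 91/124y to the remainder.
  leading term 1: no divisor's leading term divides it; move -399/248 to the remainder.
  remainder 35/248x + 91/124y - 399/248 ≠ 0; add k_3 = 35/248x + 91/124y - 399/248 to the basis.

S(h_1,k_3): lcm = xy. S = -26/5y^2 + 16/31x + 1842/155y - 108/31.
  leading term y^2: no divisor's leading term divides it; move -26/5y^2 to the remainder.
  leading term x: subtract (128/35)·k_3 from 16/31x + 1842/155y - 108/31 → 46/5y + 12/5
  leading term y: no divisor's leading term divides it; move 46/5y to the remainder.
  leading term 1: no divisor's leading term divides it; move 12/5 to the remainder.
  remainder -26/5y^2 + 46/5y + 12/5 ≠ 0; add k_4 = -26/5y^2 + 46/5y + 12/5 to the basis.

The other S-polynomials (S(h_2,k_3), S(h_1,k_4), S(h_2,k_4), S(k_3,k_4)) all reduce to 0 modulo the current basis, so we have a Gröbner basis.
Inter-reduce: drop elements whose leading term is divisible by another's, tail-reduce, and make monic.
Reduced Gröbner basis: {y^2 - 23/13y - 6/13, x + 26/5y - 57/5}.

Same reduced basis, so the two generating sets span the same ideal.
The same test decides containment: I ⊆ J iff every generator of I reduces to 0 modulo a Gröbner basis of J.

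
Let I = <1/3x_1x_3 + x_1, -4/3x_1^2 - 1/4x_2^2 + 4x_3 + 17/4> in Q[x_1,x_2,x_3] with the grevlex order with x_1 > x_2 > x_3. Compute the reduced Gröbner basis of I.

G = {x_2^2x_3 + 3x_2^2 - 16x_3^2 - 65x_3 - 51, x_1^2 + 3/16x_2^2 - 3x_3 - 51/16, x_1x_3 + 3x_1}

f_1 = 1/3x_1x_3 + x_1, LT = x_1x_3.
f_2 = -4/3x_1^2 - 1/4x_2^2 + 4x_3 + 17/4, LT = x_1^2.

S(f_1,f_2): lcm = x_1^2x_3. S = -3/16x_2^2x_3 + 3x_1^2 + 3x_3^2 + 51/16x_3.
  leading term x_2^2x_3: no divisor's leading term divides it; move -3/16x_2^2x_3 to the remainder.
  leading term x_1^2: subtract (-9/4)·f_2 from 3x_1^2 + 3x_3^2 + 51/16x_3 → -9/16x_2^2 + 3x_3^2 + 195/16x_3 + 153/16
  leading term x_2^2: no divisor's leading term divides it; move -9/16x_2^2 to the remainder.
  leading term x_3^2: no divisor's leading term divides it; move 3x_3^2 to the remainder.
  leading term x_3: no divisor's leading term divides it; move 195/16x_3 to the remainder.
  leading term 1: no divisor's leading term divides it; move 153/16 to the remainder.
  remainder -3/16x_2^2x_3 - 9/16x_2^2 + 3x_3^2 + 195/16x_3 + 153/16 ≠ 0; add g_3 = -3/16x_2^2x_3 - 9/16x_2^2 + 3x_3^2 + 195/16x_3 + 153/16 to the basis.

The other S-polynomials (S(f_1,g_3), S(f_2,g_3)) all reduce to 0 modulo the current basis, so we have a Gröbner basis.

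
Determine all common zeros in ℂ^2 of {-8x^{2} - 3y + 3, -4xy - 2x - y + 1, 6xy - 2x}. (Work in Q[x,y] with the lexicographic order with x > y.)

Compute a lex Gröbner basis by Buchberger's algorithm.
f_1 = -8x^{2} - 3y + 3, LT = x^{2}.
f_2 = -4xy - 2x - y + 1, LT = xy.
f_3 = 6xy - 2x, LT = xy.

S(f_1,f_2): lcm = x^{2}y. S = -\tfrac{1}{2}x^{2} - \tfrac{1}{4}xy + \tfrac{1}{4}x + \tfrac{3}{8}y^{2} - \tfrac{3}{8}y.
  leading term x^{2}: subtract (\tfrac{1}{16})·f_1 from -\tfrac{1}{2}x^{2} - \tfrac{1}{4}xy + \tfrac{1}{4}x + \tfrac{3}{8}y^{2} - \tfrac{3}{8}y → -\tfrac{1}{4}xy + \tfrac{1}{4}x + \tfrac{3}{8}y^{2} - \tfrac{3}{16}y - \tfrac{3}{16}
  leading term xy: subtract (\tfrac{1}{16})·f_2 from -\tfrac{1}{4}xy + \tfrac{1}{4}x + \tfrac{3}{8}y^{2} - \tfrac{3}{16}y - \tfrac{3}{16} → \tfrac{3}{8}x + \tfrac{3}{8}y^{2} - \tfrac{1}{8}y - \tfrac{1}{4}
  leading term x: no divisor's leading term divides it; move \tfrac{3}{8}x to the remainder.
  leading term y^{2}: no divisor's leading term divides it; move \tfrac{3}{8}y^{2} to the remainder.
  leading term y: no divisor's leading term divides it; move -\tfrac{1}{8}y to the remainder.
  leading term 1: no divisor's leading term divides it; move -\tfrac{1}{4} to the remainder.
  remainder \tfrac{3}{8}x + \tfrac{3}{8}y^{2} - \tfrac{1}{8}y - \tfrac{1}{4} ≠ 0; add h_4 = \tfrac{3}{8}x + \tfrac{3}{8}y^{2} - \tfrac{1}{8}y - \tfrac{1}{4} to the basis.

S(f_1,f_3): lcm = x^{2}y. S = \tfrac{1}{3}x^{2} + \tfrac{3}{8}y^{2} - \tfrac{3}{8}y.
  leading term x^{2}: subtract (-\tfrac{1}{24})·f_1 from \tfrac{1}{3}x^{2} + \tfrac{3}{8}y^{2} - \tfrac{3}{8}y → \tfrac{3}{8}y^{2} - \tfrac{1}{2}y + \tfrac{1}{8}
  leading term y^{2}: no divisor's leading term divides it; move \tfrac{3}{8}y^{2} to the remainder.
  leading term y: no divisor's leading term divides it; move -\tfrac{1}{2}y to the remainder.
  leading term 1: no divisor's leading term divides it; move \tfrac{1}{8} to the remainder.
  remainder \tfrac{3}{8}y^{2} - \tfrac{1}{2}y + \tfrac{1}{8} ≠ 0; add h_5 = \tfrac{3}{8}y^{2} - \tfrac{1}{2}y + \tfrac{1}{8} to the basis.

S(f_2,f_3): lcm = xy. S = \tfrac{5}{6}x + \tfrac{1}{4}y - \tfrac{1}{4}.
  leading term x: subtract (\tfrac{20}{9})·h_4 from \tfrac{5}{6}x + \tfrac{1}{4}y - \tfrac{1}{4} → -\tfrac{5}{6}y^{2} + \tfrac{19}{36}y + \tfrac{11}{36}
  leading term y^{2}: subtract (-\tfrac{20}{9})·h_5 from -\tfrac{5}{6}y^{2} + \tfrac{19}{36}y + \tfrac{11}{36} → -\tfrac{7}{12}y + \tfrac{7}{12}
  leading term y: no divisor's leading term divides it; move -\tfrac{7}{12}y to the remainder.
  leading term 1: no divisor's leading term divides it; move \tfrac{7}{12} to the remainder.
  remainder -\tfrac{7}{12}y + \tfrac{7}{12} ≠ 0; add h_6 = -\tfrac{7}{12}y + \tfrac{7}{12} to the basis.

The other S-polynomials (S(f_1,h_4), S(f_2,h_4), S(f_3,h_4), S(f_1,h_5), S(f_2,h_5), S(f_3,h_5), S(h_4,h_5), S(f_1,h_6), S(f_2,h_6), S(f_3,h_6), S(h_4,h_6), S(h_5,h_6)) all reduce to 0 modulo the current basis, so we have a Gröbner basis.
Inter-reduce: drop elements whose leading term is divisible by another's, tail-reduce, and make monic.
Reduced Gröbner basis: {x, y - 1}.

Elimination: the polynomial y - 1 lies in the elimination ideal for y, so y ∈ {1}. For each such y, the remaining basis elements (now univariate) give the rest of the solution.
  y = 1: the earlier basis element becomes x = 0, giving x = 0 — point (0, 1).
Substituting each solution back into the original system confirms all equations vanish.

{(0, 1)}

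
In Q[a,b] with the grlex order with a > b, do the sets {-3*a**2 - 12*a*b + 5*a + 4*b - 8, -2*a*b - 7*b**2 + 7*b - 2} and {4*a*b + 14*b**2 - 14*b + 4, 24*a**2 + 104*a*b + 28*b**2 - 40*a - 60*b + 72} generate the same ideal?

Yes, the ideals are equal.

For a fixed monomial order, each ideal has a unique reduced Gröbner basis; comparing bases decides equality.
Buchberger on the first generating set:
f_1 = -3*a**2 - 12*a*b + 5*a + 4*b - 8, LT = a**2.
f_2 = -2*a*b - 7*b**2 + 7*b - 2, LT = a*b.

S(f_1,f_2): lcm = a**2*b. S = 1/2*a*b**2 + 11/6*a*b - 4/3*b**2 - a + 8/3*b.
  reduce S modulo (f_1, f_2):
  remainder -7/4*b**3 - 6*b**2 - a + 103/12*b - 11/6 ≠ 0; add g_3 = -7/4*b**3 - 6*b**2 - a + 103/12*b - 11/6 to the basis.

The other S-polynomials (S(f_1,g_3), S(f_2,g_3)) all reduce to 0 modulo the current basis, so we have a Gröbner basis.
Inter-reduce: drop elements whose leading term is divisible by another's, tail-reduce, and make monic.
Reduced Gröbner basis: {b**3 + 24/7*b**2 + 4/7*a - 103/21*b + 22/21, a**2 - 14*b**2 - 5/3*a + 38/3*b - 4/3, a*b + 7/2*b**2 - 7/2*b + 1}.

Buchberger on the second generating set:
h_1 = 4*a*b + 14*b**2 - 14*b + 4, LT = a*b.
h_2 = 24*a**2 + 104*a*b + 28*b**2 - 40*a - 60*b + 72, LT = a**2.

S(h_1,h_2): lcm = a**2*b. S = -5/6*a*b**2 - 7/6*b**3 - 11/6*a*b + 5/2*b**2 + a - 3*b.
  reduce S modulo (h_1, h_2):
  remainder 7/4*b**3 + 6*b**2 + a - 103/12*b + 11/6 ≠ 0; add k_3 = 7/4*b**3 + 6*b**2 + a - 103/12*b + 11/6 to the basis.

The other S-polynomials (S(h_1,k_3), S(h_2,k_3)) all reduce to 0 modulo the current basis, so we have a Gröbner basis.
Inter-reduce: drop elements whose leading term is divisible by another's, tail-reduce, and make monic.
Reduced Gröbner basis: {b**3 + 24/7*b**2 + 4/7*a - 103/21*b + 22/21, a**2 - 14*b**2 - 5/3*a + 38/3*b - 4/3, a*b + 7/2*b**2 - 7/2*b + 1}.

Same reduced basis, so the two generating sets span the same ideal.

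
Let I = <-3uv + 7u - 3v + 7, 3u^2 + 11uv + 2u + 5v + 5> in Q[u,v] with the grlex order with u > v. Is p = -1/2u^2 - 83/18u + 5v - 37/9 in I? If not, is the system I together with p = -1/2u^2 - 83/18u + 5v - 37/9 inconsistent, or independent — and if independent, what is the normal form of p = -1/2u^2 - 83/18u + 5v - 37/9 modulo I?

First compute the reduced Gröbner basis of I by Buchberger's algorithm.
f_1 = -3uv + 7u - 3v + 7, LT = uv.
f_2 = 3u^2 + 11uv + 2u + 5v + 5, LT = u^2.

S(f_1,f_2): lcm = u^2v. S = -11/3uv^2 - 7/3u^2 + 1/3uv - 5/3v^2 - 7/3u - 5/3v.
  reduce S modulo (f_1, f_2):
  remainder 2v^2 - 20/3v + 14/3 ≠ 0; add h_3 = 2v^2 - 20/3v + 14/3 to the basis.

The other S-polynomials (S(f_1,h_3), S(f_2,h_3)) all reduce to 0 modulo the current basis, so we have a Gröbner basis.
Inter-reduce: drop elements whose leading term is divisible by another's, tail-reduce, and make monic.
Reduced Gröbner basis: {u^2 + 83/9u - 2v + 92/9, uv - 7/3u + v - 7/3, v^2 - 10/3v + 7/3}.
Label its elements g_1 = u^2 + 83/9u - 2v + 92/9, g_2 = uv - 7/3u + v - 7/3, g_3 = v^2 - 10/3v + 7/3.

Reduce p = -1/2u^2 - 83/18u + 5v - 37/9 modulo G:
  leading term u^2: subtract (-1/2)·g_1 from -1/2u^2 - 83/18u + 5v - 37/9 → 4v + 1
  leading term v: no divisor's leading term divides it; move 4v to the remainder.
  leading term 1: no divisor's leading term divides it; move 1 to the remainder.
  normal form = 4v + 1.
The normal form is nonzero, so p ∉ I. Since p minus its normal form lies in I, I + (p) = I + (r) where r = 4v + 1; decide whether this ideal is the whole ring.
Run Buchberger on G together with r (pairs among the g_i already reduce to 0 since G is a Gröbner basis):
g_1 = u^2 + 83/9u - 2v + 92/9, LT = u^2.
g_2 = uv - 7/3u + v - 7/3, LT = uv.
g_3 = v^2 - 10/3v + 7/3, LT = v^2.
r = 4v + 1, LT = v.

S(g_2,r): lcm = uv. S = -31/12u + v - 7/3.
  reduce S modulo (g_1, g_2, g_3, r):
  remainder -31/12u - 31/12 ≠ 0; add m_5 = -31/12u - 31/12 to the basis.

S(g_3,r): lcm = v^2. S = -43/12v + 7/3.
  reduce S modulo (g_1, g_2, g_3, r, m_5):
  remainder 155/48 ≠ 0; add m_6 = 155/48 to the basis.

The other S-polynomials (S(g_1,g_2), S(g_1,g_3), S(g_1,r), S(g_2,g_3), S(g_1,m_5), S(g_2,m_5), S(g_3,m_5), S(r,m_5), S(g_1,m_6), S(g_2,m_6), S(g_3,m_6), S(r,m_6), S(m_5,m_6)) all reduce to 0 modulo the current basis, so we have a Gröbner basis.
Inter-reduce: drop elements whose leading term is divisible by another's, tail-reduce, and make monic.
Reduced Gröbner basis: {1}.
The reduced Gröbner basis of I + (p) is {1}: the ideal is the whole ring, so the enlarged system has no common solution — adjoining p is inconsistent.

Adjoining -1/2u^2 - 83/18u + 5v - 37/9 makes the ideal the whole ring: the system is inconsistent.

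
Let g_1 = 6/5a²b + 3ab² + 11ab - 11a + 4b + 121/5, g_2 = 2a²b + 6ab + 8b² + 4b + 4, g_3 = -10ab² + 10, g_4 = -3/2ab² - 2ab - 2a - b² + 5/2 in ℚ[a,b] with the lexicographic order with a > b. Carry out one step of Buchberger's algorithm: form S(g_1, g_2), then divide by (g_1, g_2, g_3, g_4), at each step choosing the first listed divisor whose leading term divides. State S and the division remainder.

S(g_1, g_2) = 5/2ab² + 37/6ab - 55/6a - 4b² + 4/3b + 109/6; remainder on division = 37/6ab - 55/6a - 4b² + 4/3b + 62/3.

lcm(LM(g_1), LM(g_2)) = a²b.
S = (lcm/LT(g_1))·g_1 − (lcm/LT(g_2))·g_2 = 5/2ab² + 37/6ab - 55/6a - 4b² + 4/3b + 109/6.
Reduce S modulo (g_1, g_2, g_3, g_4) in that order:
  leading term ab²: subtract (-¼)·g_3 from 5/2ab² + 37/6ab - 55/6a - 4b² + 4/3b + 109/6 → 37/6ab - 55/6a - 4b² + 4/3b + 62/3
  leading term ab: no divisor's leading term divides it; move 37/6ab to the remainder.
  leading term a: no divisor's leading term divides it; move -55/6a to the remainder.
  leading term b²: no divisor's leading term divides it; move -4b² to the remainder.
  leading term b: no divisor's leading term divides it; move 4/3b to the remainder.
  leading term 1: no divisor's leading term divides it; move 62/3 to the remainder.
The remainder 37/6ab - 55/6a - 4b² + 4/3b + 62/3 is nonzero, so it would be added as the next basis element.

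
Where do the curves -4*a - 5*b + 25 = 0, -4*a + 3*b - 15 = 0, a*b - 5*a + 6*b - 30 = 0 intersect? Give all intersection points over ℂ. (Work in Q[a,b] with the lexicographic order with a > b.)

{(0, 5)}

Compute a lex Gröbner basis by Buchberger's algorithm.
f_1 = -4*a - 5*b + 25, LT = a.
f_2 = -4*a + 3*b - 15, LT = a.
f_3 = a*b - 5*a + 6*b - 30, LT = a*b.

S(f_1,f_2): lcm = a. S = 2*b - 10.
  reduce S modulo (f_1, f_2, f_3):
  remainder 2*b - 10 ≠ 0; add h_4 = 2*b - 10 to the basis.

The other S-polynomials (S(f_1,f_3), S(f_2,f_3), S(f_1,h_4), S(f_2,h_4), S(f_3,h_4)) all reduce to 0 modulo the current basis, so we have a Gröbner basis.
Inter-reduce: drop elements whose leading term is divisible by another's, tail-reduce, and make monic.
Reduced Gröbner basis: {a, b - 5}.

A lex Gröbner basis eliminates variables successively. Here b - 5 depends only on b, with roots {5}; lifting each root through the earlier basis elements recovers the full solutions.
  b = 5: the earlier basis element becomes a = 0, giving a = 0 — point (0, 5).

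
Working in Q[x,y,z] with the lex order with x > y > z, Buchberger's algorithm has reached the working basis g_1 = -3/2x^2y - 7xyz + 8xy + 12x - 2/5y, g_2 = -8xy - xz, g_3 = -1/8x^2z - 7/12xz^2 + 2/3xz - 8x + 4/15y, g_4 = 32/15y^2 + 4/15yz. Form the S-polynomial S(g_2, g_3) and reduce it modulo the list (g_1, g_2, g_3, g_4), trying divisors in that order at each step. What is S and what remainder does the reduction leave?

lcm(LM(g_2), LM(g_3)) = x^2yz.
S = (lcm/LT(g_2))·g_2 − (lcm/LT(g_3))·g_3 = 1/8x^2z^2 - 14/3xyz^2 + 16/3xyz - 64xy + 32/15y^2.
Reduce S modulo (g_1, g_2, g_3, g_4) in that order:
  leading term x^2z^2: subtract (-z)·g_3 from 1/8x^2z^2 - 14/3xyz^2 + 16/3xyz - 64xy + 32/15y^2 → -14/3xyz^2 + 16/3xyz - 64xy - 7/12xz^3 + 2/3xz^2 - 8xz + 32/15y^2 + 4/15yz
  leading term xyz^2: subtract (7/12z^2)·g_2 from -14/3xyz^2 + 16/3xyz - 64xy - 7/12xz^3 + 2/3xz^2 - 8xz + 32/15y^2 + 4/15yz → 16/3xyz - 64xy + 2/3xz^2 - 8xz + 32/15y^2 + 4/15yz
  leading term xyz: subtract (-2/3z)·g_2 from 16/3xyz - 64xy + 2/3xz^2 - 8xz + 32/15y^2 + 4/15yz → -64xy - 8xz + 32/15y^2 + 4/15yz
  leading term xy: subtract (8)·g_2 from -64xy - 8xz + 32/15y^2 + 4/15yz → 32/15y^2 + 4/15yz
  leading term y^2: subtract (1)·g_4 from 32/15y^2 + 4/15yz → 0
The remainder is 0, so this S-polynomial contributes no new basis element.

S(g_2, g_3) = 1/8x^2z^2 - 14/3xyz^2 + 16/3xyz - 64xy + 32/15y^2; remainder on division = 0.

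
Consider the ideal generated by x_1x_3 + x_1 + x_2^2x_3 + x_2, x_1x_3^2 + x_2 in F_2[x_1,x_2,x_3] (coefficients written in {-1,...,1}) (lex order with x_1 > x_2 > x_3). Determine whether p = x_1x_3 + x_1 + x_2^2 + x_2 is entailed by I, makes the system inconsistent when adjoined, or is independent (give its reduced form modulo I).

x_1x_3 + x_1 + x_2^2 + x_2 is independent of I; its normal form modulo I is x_2^2x_3 + x_2^2.

First compute the reduced Gröbner basis of I by Buchberger's algorithm.
f_1 = x_1x_3 + x_1 + x_2^2x_3 + x_2, LT = x_1x_3.
f_2 = x_1x_3^2 + x_2, LT = x_1x_3^2.

S(f_1,f_2): lcm = x_1x_3^2. S = x_1x_3 + x_2^2x_3^2 + x_2x_3 + x_2.
  leading term x_1x_3: subtract (1)·f_1 from x_1x_3 + x_2^2x_3^2 + x_2x_3 + x_2 → x_1 + x_2^2x_3^2 + x_2^2x_3 + x_2x_3
  leading term x_1: no divisor's leading term divides it; move x_1 to the remainder.
  leading term x_2^2x_3^2: no divisor's leading term divides it; move x_2^2x_3^2 to the remainder.
  leading term x_2^2x_3: no divisor's leading term divides it; move x_2^2x_3 to the remainder.
  leading term x_2x_3: no divisor's leading term divides it; move x_2x_3 to the remainder.
  remainder x_1 + x_2^2x_3^2 + x_2^2x_3 + x_2x_3 ≠ 0; add h_3 = x_1 + x_2^2x_3^2 + x_2^2x_3 + x_2x_3 to the basis.

S(f_1,h_3): lcm = x_1x_3. S = x_1 + x_2^2x_3^3 + x_2^2x_3^2 + x_2^2x_3 + x_2x_3^2 + x_2.
  leading term x_1: subtract (1)·h_3 from x_1 + x_2^2x_3^3 + x_2^2x_3^2 + x_2^2x_3 + x_2x_3^2 + x_2 → x_2^2x_3^3 + x_2x_3^2 + x_2x_3 + x_2
  leading term x_2^2x_3^3: no divisor's leading term divides it; move x_2^2x_3^3 to the remainder.
  leading term x_2x_3^2: no divisor's leading term divides it; move x_2x_3^2 to the remainder.
  leading term x_2x_3: no divisor's leading term divides it; move x_2x_3 to the remainder.
  leading term x_2: no divisor's leading term divides it; move x_2 to the remainder.
  remainder x_2^2x_3^3 + x_2x_3^2 + x_2x_3 + x_2 ≠ 0; add h_4 = x_2^2x_3^3 + x_2x_3^2 + x_2x_3 + x_2 to the basis.

The other S-polynomials (S(f_2,h_3), S(f_1,h_4), S(f_2,h_4), S(h_3,h_4)) all reduce to 0 modulo the current basis, so we have a Gröbner basis.
Inter-reduce: drop elements whose leading term is divisible by another's, tail-reduce, and make monic.
Reduced Gröbner basis: {x_1 + x_2^2x_3^2 + x_2^2x_3 + x_2x_3, x_2^2x_3^3 + x_2x_3^2 + x_2x_3 + x_2}.
Label its elements g_1 = x_1 + x_2^2x_3^2 + x_2^2x_3 + x_2x_3, g_2 = x_2^2x_3^3 + x_2x_3^2 + x_2x_3 + x_2.

Reduce p = x_1x_3 + x_1 + x_2^2 + x_2 modulo G:
  leading term x_1x_3: subtract (x_3)·g_1 from x_1x_3 + x_1 + x_2^2 + x_2 → x_1 + x_2^2x_3^3 + x_2^2x_3^2 + x_2^2 + x_2x_3^2 + x_2
  leading term x_1: subtract (1)·g_1 from x_1 + x_2^2x_3^3 + x_2^2x_3^2 + x_2^2 + x_2x_3^2 + x_2 → x_2^2x_3^3 + x_2^2x_3 + x_2^2 + x_2x_3^2 + x_2x_3 + x_2
  leading term x_2^2x_3^3: subtract (1)·g_2 from x_2^2x_3^3 + x_2^2x_3 + x_2^2 + x_2x_3^2 + x_2x_3 + x_2 → x_2^2x_3 + x_2^2
  leading term x_2^2x_3: no divisor's leading term divides it; move x_2^2x_3 to the remainder.
  leading term x_2^2: no divisor's leading term divides it; move x_2^2 to the remainder.
  normal form = x_2^2x_3 + x_2^2.
The normal form is nonzero, so p ∉ I. Since p minus its normal form lies in I, I + (p) = I + (r) where r = x_2^2x_3 + x_2^2; decide whether this ideal is the whole ring.
Run Buchberger on G together with r (pairs among the g_i already reduce to 0 since G is a Gröbner basis):
g_1 = x_1 + x_2^2x_3^2 + x_2^2x_3 + x_2x_3, LT = x_1.
g_2 = x_2^2x_3^3 + x_2x_3^2 + x_2x_3 + x_2, LT = x_2^2x_3^3.
r = x_2^2x_3 + x_2^2, LT = x_2^2x_3.

S(g_2,r): lcm = x_2^2x_3^3. S = x_2^2x_3^2 + x_2x_3^2 + x_2x_3 + x_2.
  leading term x_2^2x_3^2: subtract (x_3)·r from x_2^2x_3^2 + x_2x_3^2 + x_2x_3 + x_2 → x_2^2x_3 + x_2x_3^2 + x_2x_3 + x_2
  leading term x_2^2x_3: subtract (1)·r from x_2^2x_3 + x_2x_3^2 + x_2x_3 + x_2 → x_2^2 + x_2x_3^2 + x_2x_3 + x_2
  leading term x_2^2: no divisor's leading term divides it; move x_2^2 to the remainder.
  leading term x_2x_3^2: no divisor's leading term divides it; move x_2x_3^2 to the remainder.
  leading term x_2x_3: no divisor's leading term divides it; move x_2x_3 to the remainder.
  leading term x_2: no divisor's leading term divides it; move x_2 to the remainder.
  remainder x_2^2 + x_2x_3^2 + x_2x_3 + x_2 ≠ 0; add m_4 = x_2^2 + x_2x_3^2 + x_2x_3 + x_2 to the basis.

S(g_2,m_4): lcm = x_2^2x_3^3. S = x_2x_3^5 + x_2x_3^4 + x_2x_3^3 + x_2x_3^2 + x_2x_3 + x_2.
  leading term x_2x_3^5: no divisor's leading term divides it; move x_2x_3^5 to the remainder.
  leading term x_2x_3^4: no divisor's leading term divides it; move x_2x_3^4 to the remainder.
  leading term x_2x_3^3: no divisor's leading term divides it; move x_2x_3^3 to the remainder.
  leading term x_2x_3^2: no divisor's leading term divides it; move x_2x_3^2 to the remainder.
  leading term x_2x_3: no divisor's leading term divides it; move x_2x_3 to the remainder.
  leading term x_2: no divisor's leading term divides it; move x_2 to the remainder.
  remainder x_2x_3^5 + x_2x_3^4 + x_2x_3^3 + x_2x_3^2 + x_2x_3 + x_2 ≠ 0; add m_5 = x_2x_3^5 + x_2x_3^4 + x_2x_3^3 + x_2x_3^2 + x_2x_3 + x_2 to the basis.

S(r,m_4): lcm = x_2^2x_3. S = x_2^2 + x_2x_3^3 + x_2x_3^2 + x_2x_3.
  leading term x_2^2: subtract (1)·m_4 from x_2^2 + x_2x_3^3 + x_2x_3^2 + x_2x_3 → x_2x_3^3 + x_2
  leading term x_2x_3^3: no divisor's leading term divides it; move x_2x_3^3 to the remainder.
  leading term x_2: no divisor's leading term divides it; move x_2 to the remainder.
  remainder x_2x_3^3 + x_2 ≠ 0; add m_6 = x_2x_3^3 + x_2 to the basis.

The other S-polynomials (S(g_1,g_2), S(g_1,r), S(g_1,m_4), S(g_1,m_5), S(g_2,m_5), S(r,m_5), S(m_4,m_5), S(g_1,m_6), S(g_2,m_6), S(r,m_6), S(m_4,m_6), S(m_5,m_6)) all reduce to 0 modulo the current basis, so we have a Gröbner basis.
Inter-reduce: drop elements whose leading term is divisible by another's, tail-reduce, and make monic.
Reduced Gröbner basis: {x_1 + x_2x_3, x_2^2 + x_2x_3^2 + x_2x_3 + x_2, x_2x_3^3 + x_2}.
The reduced Gröbner basis of I + (p) is {x_1 + x_2x_3, x_2^2 + x_2x_3^2 + x_2x_3 + x_2, x_2x_3^3 + x_2} ≠ {1}, a proper ideal, so the enlarged system stays consistent: p is independent of I, with normal form x_2^2x_3 + x_2^2.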